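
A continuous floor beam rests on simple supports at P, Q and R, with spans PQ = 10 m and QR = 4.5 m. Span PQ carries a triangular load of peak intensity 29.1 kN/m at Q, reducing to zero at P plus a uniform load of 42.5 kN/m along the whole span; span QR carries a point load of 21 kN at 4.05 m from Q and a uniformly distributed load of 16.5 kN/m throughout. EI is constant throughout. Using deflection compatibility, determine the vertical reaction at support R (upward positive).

Insert a hinge at Q; M_Q is the redundant, and each span becomes simply supported.
Rotations at Q on the released spans (each span's end-slope, ×1/EI):
  span PQ: triangular load, peak 29.1: w₀L³/(45EI) = 646.7/EI
  span PQ: UDL 42.5: wL³/(24EI) = 1771/EI
  span QR: point load 21 at a = 4.05: Pab(L + b)/(6LEI) = 7.017/EI
  span QR: UDL 16.5: wL³/(24EI) = 62.65/EI
  relative rotation θ_0 = (2418 + 69.67)/EI = 2487/EI
A unit hogging moment at Q produces rotation L₁/(3EI) + L₂/(3EI) = 4.833/EI.
Slope continuity at Q: θ_0 = M_Q·4.833/EI, so M_Q = 2487/4.833 = 514.6 kN·m (hogging).
Span QR, ΣM about R: R_Q^{QR}·4.5 = 176.5 + 514.6, so R_Q^{QR} = 153.6 kN and R_R = 95.25 − 153.6 = -58.33 kN.

R_R = -58.33 kN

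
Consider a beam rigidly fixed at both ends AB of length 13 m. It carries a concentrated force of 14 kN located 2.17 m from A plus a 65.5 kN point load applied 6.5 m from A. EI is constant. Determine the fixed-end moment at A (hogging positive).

Take the two fixed-end moments M_A, M_B as redundants; the released structure is the simple span AB.
On the primary (simply-supported) span, the end slopes from the loading are:
  at A: point load 14 at a = 2.17: Pab(L + b)/(6LEI) = 100.5/EI
  at B: point load 14 at a = 2.17: Pab(L + a)/(6LEI) = 63.99/EI
  at A: point load 65.5 at a = 6.5: Pab(L + b)/(6LEI) = 691.8/EI
  at B: point load 65.5 at a = 6.5: Pab(L + a)/(6LEI) = 691.8/EI
  θ_A0 = 792.4/EI,  θ_B0 = 755.8/EI
Flexibility coefficients: a unit moment at one end gives L/(3EI) there and L/(6EI) at the far end, so f₁₁ = f₂₂ = 4.333/EI and f₁₂ = f₂₁ = 2.167/EI.
Compatibility — zero rotation at each built-in end:
  4.333 M_A + 2.167 M_B = 792.4
  2.167 M_A + 4.333 M_B = 755.8
Solving the pair gives M_A = 127.5 kN·m and M_B = 110.7 kN·m (hogging).

M_A = 127.5 kN·m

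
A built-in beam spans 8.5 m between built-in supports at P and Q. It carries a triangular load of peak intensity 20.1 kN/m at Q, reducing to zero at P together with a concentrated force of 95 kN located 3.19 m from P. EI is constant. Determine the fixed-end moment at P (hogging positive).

M_P = 166.7 kN·m

Release both end moments; the primary structure is a simply-supported span PQ with redundants M_P and M_Q.
Simple-span end rotations at P and Q under the given loads:
  at P: triangular load, peak 20.1: 7w₀L³/(360EI) = 240/EI
  at Q: triangular load, peak 20.1: w₀L³/(45EI) = 274.3/EI
  at P: point load 95 at a = 3.19: Pab(L + b)/(6LEI) = 435.7/EI
  at Q: point load 95 at a = 3.19: Pab(L + a)/(6LEI) = 368.9/EI
  θ_P0 = 675.8/EI,  θ_Q0 = 643.2/EI
Flexibility coefficients: a unit moment at one end gives L/(3EI) there and L/(6EI) at the far end, so f₁₁ = f₂₂ = 2.833/EI and f₁₂ = f₂₁ = 1.417/EI.
Compatibility — zero rotation at each built-in end:
  2.833 M_P + 1.417 M_Q = 675.8
  1.417 M_P + 2.833 M_Q = 643.2
Solving the pair gives M_P = 166.7 kN·m and M_Q = 143.7 kN·m (hogging).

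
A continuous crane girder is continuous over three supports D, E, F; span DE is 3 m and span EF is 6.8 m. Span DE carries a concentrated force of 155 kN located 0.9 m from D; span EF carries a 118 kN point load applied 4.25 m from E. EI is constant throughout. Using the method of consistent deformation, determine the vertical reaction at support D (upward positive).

R_D = 72.12 kN

Release continuity at E by inserting a hinge; the redundant is the internal moment M_E. The primary structure is two simply-supported spans DE and EF.
End slopes at the hinge E, treating each span as simply supported:
  span DE: point load 155 at a = 0.9: Pab(L + a)/(6LEI) = 63.47/EI
  span EF: point load 118 at a = 4.25: Pab(L + b)/(6LEI) = 293.1/EI
  relative rotation θ_0 = (63.47 + 293.1)/EI = 356.5/EI
A unit hogging moment at E produces rotation L₁/(3EI) + L₂/(3EI) = 3.267/EI.
Slope continuity at E: θ_0 = M_E·3.267/EI, so M_E = 356.5/3.267 = 109.1 kN·m (hogging).
Span DE, ΣM about D with M_E applied at E: R_E^{DE}·3 = 139.5 + 109.1, so R_E^{DE} = 82.88 kN and R_D = 155 − 82.88 = 72.12 kN.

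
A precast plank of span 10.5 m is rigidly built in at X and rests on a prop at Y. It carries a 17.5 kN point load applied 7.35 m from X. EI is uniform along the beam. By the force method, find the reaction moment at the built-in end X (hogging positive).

Choose R_Y as the redundant. The primary structure is the cantilever fixed at X.
Primary-structure tip deflection at Y by superposition:
  point load 17.5 at a = 7.35: Pa²(3L − a)/(6EI) = 3805/EI
Tip deflection under a unit load at Y: L³/(3EI) = 385.9/EI.
Compatibility at Y: δ_0 − R_Y·δ_{YY} = 0, so R_Y = 3805/385.9 = 9.861 kN.
Moment equilibrium about X: M_X = Σ(load moments about X) − R_Y·L = 128.6 − 9.861×10.5 = 25.08 kN·m.

M_X = 25.08 kN·m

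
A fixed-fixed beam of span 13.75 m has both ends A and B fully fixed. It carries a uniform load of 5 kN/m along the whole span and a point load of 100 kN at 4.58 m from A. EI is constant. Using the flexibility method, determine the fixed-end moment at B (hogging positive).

Release both end moments; the primary structure is a simply-supported span AB with redundants M_A and M_B.
Simple-span end rotations at A and B under the given loads:
  at A: UDL 5: wL³/(24EI) = 541.6/EI
  at B: UDL 5: wL³/(24EI) = 541.6/EI
  at A: point load 100 at a = 4.58: Pab(L + b)/(6LEI) = 1167/EI
  at B: point load 100 at a = 4.58: Pab(L + a)/(6LEI) = 933.1/EI
  θ_A0 = 1708/EI,  θ_B0 = 1475/EI
Flexibility coefficients: a unit moment at one end gives L/(3EI) there and L/(6EI) at the far end, so f₁₁ = f₂₂ = 4.583/EI and f₁₂ = f₂₁ = 2.292/EI.
Compatibility — zero rotation at each built-in end:
  4.583 M_A + 2.292 M_B = 1708
  2.292 M_A + 4.583 M_B = 1475
Solving the pair gives M_A = 282.5 kN·m and M_B = 180.5 kN·m (hogging).

M_B = 180.5 kN·m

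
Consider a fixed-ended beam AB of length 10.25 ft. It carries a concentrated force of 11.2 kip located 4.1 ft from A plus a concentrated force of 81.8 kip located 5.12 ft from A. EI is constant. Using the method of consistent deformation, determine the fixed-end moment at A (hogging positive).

Release both end moments; the primary structure is a simply-supported span AB with redundants M_A and M_B.
On the primary (simply-supported) span, the end slopes from the loading are:
  at A: point load 11.2 at a = 4.1: Pab(L + b)/(6LEI) = 75.31/EI
  at B: point load 11.2 at a = 4.1: Pab(L + a)/(6LEI) = 65.9/EI
  at A: point load 81.8 at a = 5.12: Pab(L + b)/(6LEI) = 537.3/EI
  at B: point load 81.8 at a = 5.12: Pab(L + a)/(6LEI) = 537/EI
  θ_A0 = 612.6/EI,  θ_B0 = 602.9/EI
Flexibility coefficients: a unit moment at one end gives L/(3EI) there and L/(6EI) at the far end, so f₁₁ = f₂₂ = 3.417/EI and f₁₂ = f₂₁ = 1.708/EI.
Compatibility — zero rotation at each built-in end:
  3.417 M_A + 1.708 M_B = 612.6
  1.708 M_A + 3.417 M_B = 602.9
Solving the pair gives M_A = 121.4 kip·ft and M_B = 115.7 kip·ft (hogging).

M_A = 121.4 kip·ft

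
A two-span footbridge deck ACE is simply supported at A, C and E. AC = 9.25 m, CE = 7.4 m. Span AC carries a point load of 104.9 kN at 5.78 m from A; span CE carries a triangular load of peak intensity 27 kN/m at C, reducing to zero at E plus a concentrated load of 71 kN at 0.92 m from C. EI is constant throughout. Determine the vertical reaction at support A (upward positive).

Insert a hinge at C; M_C is the redundant, and each span becomes simply supported.
Discontinuity in slope at C on the released structure — sum the simple-span end rotations:
  span AC: point load 104.9 at a = 5.78: Pab(L + a)/(6LEI) = 569.8/EI
  span CE: triangular load, peak 27: w₀L³/(45EI) = 243.1/EI
  span CE: point load 71 at a = 0.92: Pab(L + b)/(6LEI) = 132.3/EI
  relative rotation θ_0 = (569.8 + 375.5)/EI = 945.2/EI
A unit hogging moment at C produces rotation L₁/(3EI) + L₂/(3EI) = 5.55/EI.
Compatibility: M_C·(L₁+L₂)/(3EI) = θ_0, giving M_C = 170.3 kN·m (hogging).
Span AC, ΣM about A with M_C applied at C: R_C^{AC}·9.25 = 606.3 + 170.3, so R_C^{AC} = 83.96 kN and R_A = 104.9 − 83.96 = 20.94 kN.

R_A = 20.94 kN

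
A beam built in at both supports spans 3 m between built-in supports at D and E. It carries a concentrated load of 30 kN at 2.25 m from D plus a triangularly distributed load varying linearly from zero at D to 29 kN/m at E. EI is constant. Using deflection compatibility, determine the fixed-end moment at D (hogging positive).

Take the two fixed-end moments M_D, M_E as redundants; the released structure is the simple span DE.
On the primary (simply-supported) span, the end slopes from the loading are:
  at D: point load 30 at a = 2.25: Pab(L + b)/(6LEI) = 10.55/EI
  at E: point load 30 at a = 2.25: Pab(L + a)/(6LEI) = 14.77/EI
  at D: triangular load, peak 29: 7w₀L³/(360EI) = 15.22/EI
  at E: triangular load, peak 29: w₀L³/(45EI) = 17.4/EI
  θ_D0 = 25.77/EI,  θ_E0 = 32.17/EI
Flexibility coefficients: a unit moment at one end gives L/(3EI) there and L/(6EI) at the far end, so f₁₁ = f₂₂ = 1/EI and f₁₂ = f₂₁ = 0.5/EI.
Compatibility — zero rotation at each built-in end:
  1 M_D + 0.5 M_E = 25.77
  0.5 M_D + 1 M_E = 32.17
Solving the pair gives M_D = 12.92 kN·m and M_E = 25.71 kN·m (hogging).

M_D = 12.92 kN·m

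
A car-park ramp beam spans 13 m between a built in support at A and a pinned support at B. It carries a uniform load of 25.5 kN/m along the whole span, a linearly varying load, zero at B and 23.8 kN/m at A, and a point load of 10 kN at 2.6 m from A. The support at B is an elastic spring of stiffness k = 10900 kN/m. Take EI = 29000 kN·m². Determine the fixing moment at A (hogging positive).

M_A = 832.9 kN·m

Remove the prop at B; the released (primary) structure is a cantilever built in at A.
Free-end deflection of the primary structure under the applied loading (downward +):
  UDL 25.5: wL⁴/(8EI) = 91038/EI
  triangular load, peak 23.8 at the fixed end: w₀L⁴/(30EI) = 22658/EI
  point load 10 at a = 2.6: Pa²(3L − a)/(6EI) = 410.1/EI
  δ_0 = 114107/EI
Tip deflection under a unit load at B: L³/(3EI) = 732.3/EI.
With EI = 29000 kN·m²: δ_0 = 3.9347 m and δ_{BB} = 0.025253 m/kN.
Compatibility — the spring shortens by R_B/k under the reaction it provides: δ_0 − R_B·δ_{BB} = R_B/k. With 1/k = 0.000092 m/kN, R_B = δ_0 / (δ_{BB} + 1/k) = 3.9347 / (0.025253 + 0.000092) = 155.2 kN.
Moment equilibrium about A: M_A = Σ(load moments about A) − R_B·L = 2851 − 155.2×13 = 832.9 kN·m.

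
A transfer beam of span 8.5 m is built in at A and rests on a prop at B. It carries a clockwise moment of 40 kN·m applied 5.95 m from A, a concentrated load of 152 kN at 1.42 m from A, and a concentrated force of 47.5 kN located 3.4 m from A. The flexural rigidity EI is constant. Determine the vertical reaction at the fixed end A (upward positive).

R_A = 177.2 kN

Remove the prop at B; the released (primary) structure is a cantilever built in at A.
Primary-structure tip deflection at B by superposition:
  clockwise couple 40 at a = 5.95: M₀a(2L − a)/(2EI) = 1315/EI
  point load 152 at a = 1.42: Pa²(3L − a)/(6EI) = 1230/EI
  point load 47.5 at a = 3.4: Pa²(3L − a)/(6EI) = 2023/EI
  δ_0 = 4568/EI
Flexibility coefficient — unit upward force at B: δ_{BB} = L³/(3EI) = 204.7/EI.
Compatibility at B: δ_0 − R_B·δ_{BB} = 0, so R_B = 4568/204.7 = 22.31 kN.
Vertical equilibrium: R_A = ΣP − R_B = 199.5 − 22.31 = 177.2 kN.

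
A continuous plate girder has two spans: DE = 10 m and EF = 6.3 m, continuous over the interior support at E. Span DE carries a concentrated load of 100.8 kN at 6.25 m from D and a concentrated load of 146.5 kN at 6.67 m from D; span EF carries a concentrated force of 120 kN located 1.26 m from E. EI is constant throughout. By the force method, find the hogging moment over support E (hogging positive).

Take M_E as the redundant. Released structure: two simple spans DE and EF with a hinge at E.
End slopes at the hinge E, treating each span as simply supported:
  span DE: point load 100.8 at a = 6.25: Pab(L + a)/(6LEI) = 639.8/EI
  span DE: point load 146.5 at a = 6.67: Pab(L + a)/(6LEI) = 904/EI
  span EF: point load 120 at a = 1.26: Pab(L + b)/(6LEI) = 228.6/EI
  relative rotation θ_0 = (1544 + 228.6)/EI = 1773/EI
A unit hogging moment at E produces rotation L₁/(3EI) + L₂/(3EI) = 5.433/EI.
Compatibility: M_E·(L₁+L₂)/(3EI) = θ_0, giving M_E = 326.2 kN·m (hogging).

M_E = 326.2 kN·m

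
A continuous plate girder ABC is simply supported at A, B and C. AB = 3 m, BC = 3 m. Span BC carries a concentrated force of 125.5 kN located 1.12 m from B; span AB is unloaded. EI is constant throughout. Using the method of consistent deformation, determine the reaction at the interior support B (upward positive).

R_B = 102.5 kN

Release continuity at B by inserting a hinge; the redundant is the internal moment M_B. The primary structure is two simply-supported spans AB and BC.
Rotations at B on the released spans (each span's end-slope, ×1/EI):
  span BC: point load 125.5 at a = 1.12: Pab(L + b)/(6LEI) = 71.64/EI
  relative rotation θ_0 = (0 + 71.64)/EI = 71.64/EI
A unit hogging moment at B produces rotation L₁/(3EI) + L₂/(3EI) = 2/EI.
Compatibility: M_B·(L₁+L₂)/(3EI) = θ_0, giving M_B = 35.82 kN·m (hogging).
Span AB, ΣM about A with M_B applied at B: R_B^{AB}·3 = 0 + 35.82, so R_B^{AB} = 11.94 kN and R_A = 0 − 11.94 = -11.94 kN.
Span BC, ΣM about C: R_B^{BC}·3 = 235.9 + 35.82, so R_B^{BC} = 90.59 kN and R_C = 125.5 − 90.59 = 34.91 kN.
R_B = 11.94 + 90.59 = 102.5 kN.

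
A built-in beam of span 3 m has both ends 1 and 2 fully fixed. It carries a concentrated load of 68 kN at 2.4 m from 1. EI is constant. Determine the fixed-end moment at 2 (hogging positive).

Take the two fixed-end moments M_1, M_2 as redundants; the released structure is the simple span 12.
On the primary (simply-supported) span, the end slopes from the loading are:
  at 1: point load 68 at a = 2.4: Pab(L + b)/(6LEI) = 19.58/EI
  at 2: point load 68 at a = 2.4: Pab(L + a)/(6LEI) = 29.38/EI
  θ_10 = 19.58/EI,  θ_20 = 29.38/EI
Flexibility coefficients: a unit moment at one end gives L/(3EI) there and L/(6EI) at the far end, so f₁₁ = f₂₂ = 1/EI and f₁₂ = f₂₁ = 0.5/EI.
Compatibility — zero rotation at each built-in end:
  1 M_1 + 0.5 M_2 = 19.58
  0.5 M_1 + 1 M_2 = 29.38
Solving the pair gives M_1 = 6.528 kN·m and M_2 = 26.11 kN·m (hogging).

M_2 = 26.11 kN·m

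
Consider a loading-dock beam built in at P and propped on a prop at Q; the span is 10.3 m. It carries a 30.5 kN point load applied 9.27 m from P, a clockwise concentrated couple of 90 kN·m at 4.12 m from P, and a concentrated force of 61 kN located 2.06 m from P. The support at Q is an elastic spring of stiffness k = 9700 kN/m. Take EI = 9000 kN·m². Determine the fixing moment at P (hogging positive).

Release the roller at Q. Primary structure: cantilever fixed at P.
Primary-structure tip deflection at Q by superposition:
  point load 30.5 at a = 9.27: Pa²(3L − a)/(6EI) = 9449/EI
  clockwise couple 90 at a = 4.12: M₀a(2L − a)/(2EI) = 3055/EI
  point load 61 at a = 2.06: Pa²(3L − a)/(6EI) = 1244/EI
  δ_0 = 13748/EI
Flexibility coefficient — unit upward force at Q: δ_{QQ} = L³/(3EI) = 364.2/EI.
With EI = 9000 kN·m²: δ_0 = 1.5276 m and δ_{QQ} = 0.040471 m/kN.
Compatibility — the spring shortens by R_Q/k under the reaction it provides: δ_0 − R_Q·δ_{QQ} = R_Q/k. With 1/k = 0.000103 m/kN, R_Q = δ_0 / (δ_{QQ} + 1/k) = 1.5276 / (0.040471 + 0.000103) = 37.65 kN.
Moment equilibrium about P: M_P = Σ(load moments about P) − R_Q·L = 498.4 − 37.65×10.3 = 110.6 kN·m.

M_P = 110.6 kN·m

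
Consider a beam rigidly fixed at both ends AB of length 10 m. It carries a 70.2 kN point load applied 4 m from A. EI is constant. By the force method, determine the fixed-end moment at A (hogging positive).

Take the two fixed-end moments M_A, M_B as redundants; the released structure is the simple span AB.
Simple-span end rotations at A and B under the given loads:
  at A: point load 70.2 at a = 4: Pab(L + b)/(6LEI) = 449.3/EI
  at B: point load 70.2 at a = 4: Pab(L + a)/(6LEI) = 393.1/EI
  θ_A0 = 449.3/EI,  θ_B0 = 393.1/EI
Flexibility coefficients: a unit moment at one end gives L/(3EI) there and L/(6EI) at the far end, so f₁₁ = f₂₂ = 3.333/EI and f₁₂ = f₂₁ = 1.667/EI.
Compatibility — zero rotation at each built-in end:
  3.333 M_A + 1.667 M_B = 449.3
  1.667 M_A + 3.333 M_B = 393.1
Solving the pair gives M_A = 101.1 kN·m and M_B = 67.39 kN·m (hogging).

M_A = 101.1 kN·m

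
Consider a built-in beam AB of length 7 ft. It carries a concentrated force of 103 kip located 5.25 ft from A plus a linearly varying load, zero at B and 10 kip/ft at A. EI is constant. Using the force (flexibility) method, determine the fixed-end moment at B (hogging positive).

Release both end moments; the primary structure is a simply-supported span AB with redundants M_A and M_B.
Simple-span end rotations at A and B under the given loads:
  at A: point load 103 at a = 5.25: Pab(L + b)/(6LEI) = 197.1/EI
  at B: point load 103 at a = 5.25: Pab(L + a)/(6LEI) = 276/EI
  at A: triangular load, peak 10: w₀L³/(45EI) = 76.22/EI
  at B: triangular load, peak 10: 7w₀L³/(360EI) = 66.69/EI
  θ_A0 = 273.4/EI,  θ_B0 = 342.7/EI
Flexibility coefficients: a unit moment at one end gives L/(3EI) there and L/(6EI) at the far end, so f₁₁ = f₂₂ = 2.333/EI and f₁₂ = f₂₁ = 1.167/EI.
Compatibility — zero rotation at each built-in end:
  2.333 M_A + 1.167 M_B = 273.4
  1.167 M_A + 2.333 M_B = 342.7
Solving the pair gives M_A = 58.3 kip·ft and M_B = 117.7 kip·ft (hogging).

M_B = 117.7 kip·ft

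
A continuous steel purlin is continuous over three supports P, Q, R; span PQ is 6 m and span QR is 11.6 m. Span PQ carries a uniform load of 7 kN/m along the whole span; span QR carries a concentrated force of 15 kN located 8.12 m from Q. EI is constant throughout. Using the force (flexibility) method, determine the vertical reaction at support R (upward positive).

R_R = 8.225 kN

Release continuity at Q by inserting a hinge; the redundant is the internal moment M_Q. The primary structure is two simply-supported spans PQ and QR.
Discontinuity in slope at Q on the released structure — sum the simple-span end rotations:
  span PQ: UDL 7: wL³/(24EI) = 63/EI
  span QR: point load 15 at a = 8.12: Pab(L + b)/(6LEI) = 91.84/EI
  relative rotation θ_0 = (63 + 91.84)/EI = 154.8/EI
A unit hogging moment at Q produces rotation L₁/(3EI) + L₂/(3EI) = 5.867/EI.
Compatibility: M_Q·(L₁+L₂)/(3EI) = θ_0, giving M_Q = 26.39 kN·m (hogging).
Span QR, ΣM about R: R_Q^{QR}·11.6 = 52.2 + 26.39, so R_Q^{QR} = 6.775 kN and R_R = 15 − 6.775 = 8.225 kN.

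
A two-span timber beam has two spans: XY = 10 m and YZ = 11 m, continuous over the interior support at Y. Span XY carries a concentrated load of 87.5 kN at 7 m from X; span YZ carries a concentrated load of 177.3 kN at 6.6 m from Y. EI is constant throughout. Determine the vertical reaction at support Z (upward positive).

Insert a hinge at Y; M_Y is the redundant, and each span becomes simply supported.
Discontinuity in slope at Y on the released structure — sum the simple-span end rotations:
  span XY: point load 87.5 at a = 7: Pab(L + a)/(6LEI) = 520.6/EI
  span YZ: point load 177.3 at a = 6.6: Pab(L + b)/(6LEI) = 1201/EI
  relative rotation θ_0 = (520.6 + 1201)/EI = 1722/EI
A unit hogging moment at Y produces rotation L₁/(3EI) + L₂/(3EI) = 7/EI.
Slope continuity at Y: θ_0 = M_Y·7/EI, so M_Y = 1722/7 = 246 kN·m (hogging).
Span YZ, ΣM about Z: R_Y^{YZ}·11 = 780.1 + 246, so R_Y^{YZ} = 93.28 kN and R_Z = 177.3 − 93.28 = 84.02 kN.

R_Z = 84.02 kN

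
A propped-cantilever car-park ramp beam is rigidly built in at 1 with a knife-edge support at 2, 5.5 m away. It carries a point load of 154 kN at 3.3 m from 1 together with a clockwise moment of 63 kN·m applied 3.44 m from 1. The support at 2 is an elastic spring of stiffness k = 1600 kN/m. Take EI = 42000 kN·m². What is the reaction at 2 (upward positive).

R_2 = 55.18 kN

Take the reaction at 2 as the redundant and release it; the primary structure is a cantilever fixed at 1.
Primary-structure tip deflection at 2 by superposition:
  point load 154 at a = 3.3: Pa²(3L − a)/(6EI) = 3690/EI
  clockwise couple 63 at a = 3.44: M₀a(2L − a)/(2EI) = 819.2/EI
  δ_0 = 4509/EI
Tip deflection under a unit load at 2: L³/(3EI) = 55.46/EI.
With EI = 42000 kN·m²: δ_0 = 0.10735 m and δ_{22} = 0.00132 m/kN.
Compatibility — the spring shortens by R_2/k under the reaction it provides: δ_0 − R_2·δ_{22} = R_2/k. With 1/k = 0.000625 m/kN, R_2 = δ_0 / (δ_{22} + 1/k) = 0.10735 / (0.00132 + 0.000625) = 55.18 kN.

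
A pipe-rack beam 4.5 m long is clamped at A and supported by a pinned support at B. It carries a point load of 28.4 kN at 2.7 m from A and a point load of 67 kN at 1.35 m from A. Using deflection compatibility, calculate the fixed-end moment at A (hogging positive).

Release the roller at B. Primary structure: cantilever fixed at A.
Free-end deflection of the primary structure under the applied loading (downward +):
  point load 28.4 at a = 2.7: Pa²(3L − a)/(6EI) = 372.7/EI
  point load 67 at a = 1.35: Pa²(3L − a)/(6EI) = 247.3/EI
  δ_0 = 619.9/EI
Flexibility coefficient — unit upward force at B: δ_{BB} = L³/(3EI) = 30.38/EI.
The prop prevents deflection at B: R_B = δ_0/δ_{BB} = 619.9/30.38 = 20.41 kN.
Moment equilibrium about A: M_A = Σ(load moments about A) − R_B·L = 167.1 − 20.41×4.5 = 75.29 kN·m.

M_A = 75.29 kN·m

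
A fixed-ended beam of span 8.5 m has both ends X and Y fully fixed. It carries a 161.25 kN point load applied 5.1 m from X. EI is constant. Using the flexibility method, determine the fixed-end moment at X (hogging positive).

Take the two fixed-end moments M_X, M_Y as redundants; the released structure is the simple span XY.
End rotations of the released simple span under the applied load (×1/EI):
  at X: point load 161.25 at a = 5.1: Pab(L + b)/(6LEI) = 652.4/EI
  at Y: point load 161.25 at a = 5.1: Pab(L + a)/(6LEI) = 745.6/EI
  θ_X0 = 652.4/EI,  θ_Y0 = 745.6/EI
Flexibility coefficients: a unit moment at one end gives L/(3EI) there and L/(6EI) at the far end, so f₁₁ = f₂₂ = 2.833/EI and f₁₂ = f₂₁ = 1.417/EI.
Compatibility — zero rotation at each built-in end:
  2.833 M_X + 1.417 M_Y = 652.4
  1.417 M_X + 2.833 M_Y = 745.6
Solving the pair gives M_X = 131.6 kN·m and M_Y = 197.4 kN·m (hogging).

M_X = 131.6 kN·m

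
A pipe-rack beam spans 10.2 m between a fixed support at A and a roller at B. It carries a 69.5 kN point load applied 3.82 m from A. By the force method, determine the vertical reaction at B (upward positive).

Release the roller at B. Primary structure: cantilever fixed at A.
Primary-structure tip deflection at B by superposition:
  point load 69.5 at a = 3.82: Pa²(3L − a)/(6EI) = 4527/EI
Tip deflection under a unit load at B: L³/(3EI) = 353.7/EI.
The prop prevents deflection at B: R_B = δ_0/δ_{BB} = 4527/353.7 = 12.8 kN.

R_B = 12.8 kN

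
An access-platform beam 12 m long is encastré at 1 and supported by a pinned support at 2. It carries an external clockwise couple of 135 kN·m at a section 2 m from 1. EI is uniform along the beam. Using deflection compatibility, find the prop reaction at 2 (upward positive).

R_2 = 5.156 kN

Choose R_2 as the redundant. The primary structure is the cantilever fixed at 1.
Downward deflection at the released point 2 due to the loads:
  clockwise couple 135 at a = 2: M₀a(2L − a)/(2EI) = 2970/EI
Tip deflection under a unit load at 2: L³/(3EI) = 576/EI.
The prop prevents deflection at 2: R_2 = δ_0/δ_{22} = 2970/576 = 5.156 kN.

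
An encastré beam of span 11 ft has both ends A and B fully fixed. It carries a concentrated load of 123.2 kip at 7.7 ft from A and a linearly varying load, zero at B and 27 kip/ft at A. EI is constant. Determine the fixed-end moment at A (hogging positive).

M_A = 248.7 kip·ft

Take the two fixed-end moments M_A, M_B as redundants; the released structure is the simple span AB.
On the primary (simply-supported) span, the end slopes from the loading are:
  at A: point load 123.2 at a = 7.7: Pab(L + b)/(6LEI) = 678.3/EI
  at B: point load 123.2 at a = 7.7: Pab(L + a)/(6LEI) = 887/EI
  at A: triangular load, peak 27: w₀L³/(45EI) = 798.6/EI
  at B: triangular load, peak 27: 7w₀L³/(360EI) = 698.8/EI
  θ_A0 = 1477/EI,  θ_B0 = 1586/EI
Flexibility coefficients: a unit moment at one end gives L/(3EI) there and L/(6EI) at the far end, so f₁₁ = f₂₂ = 3.667/EI and f₁₂ = f₂₁ = 1.833/EI.
Compatibility — zero rotation at each built-in end:
  3.667 M_A + 1.833 M_B = 1477
  1.833 M_A + 3.667 M_B = 1586
Solving the pair gives M_A = 248.7 kip·ft and M_B = 308.1 kip·ft (hogging).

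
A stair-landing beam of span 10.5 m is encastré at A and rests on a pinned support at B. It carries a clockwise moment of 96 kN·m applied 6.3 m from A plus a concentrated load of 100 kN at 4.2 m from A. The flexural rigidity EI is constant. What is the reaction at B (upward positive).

R_B = 32.32 kN

Take the reaction at B as the redundant and release it; the primary structure is a cantilever fixed at A.
Downward deflection at the released point B due to the loads:
  clockwise couple 96 at a = 6.3: M₀a(2L − a)/(2EI) = 4445/EI
  point load 100 at a = 4.2: Pa²(3L − a)/(6EI) = 8026/EI
  δ_0 = 12471/EI
Flexibility coefficient — unit upward force at B: δ_{BB} = L³/(3EI) = 385.9/EI.
Compatibility at B: δ_0 − R_B·δ_{BB} = 0, so R_B = 12471/385.9 = 32.32 kN.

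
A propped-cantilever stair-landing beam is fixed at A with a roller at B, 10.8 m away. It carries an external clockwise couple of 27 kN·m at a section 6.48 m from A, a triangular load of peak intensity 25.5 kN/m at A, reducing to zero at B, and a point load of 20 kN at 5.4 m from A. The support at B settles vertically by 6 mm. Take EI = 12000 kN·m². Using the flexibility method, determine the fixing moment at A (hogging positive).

Remove the prop at B; the released (primary) structure is a cantilever built in at A.
Downward deflection at the released point B due to the loads:
  clockwise couple 27 at a = 6.48: M₀a(2L − a)/(2EI) = 1323/EI
  triangular load, peak 25.5 at the fixed end: w₀L⁴/(30EI) = 11564/EI
  point load 20 at a = 5.4: Pa²(3L − a)/(6EI) = 2624/EI
  δ_0 = 15511/EI
Tip deflection under a unit load at B: L³/(3EI) = 419.9/EI.
With EI = 12000 kN·m²: δ_0 = 1.2926 m and δ_{BB} = 0.034992 m/kN.
Compatibility — the beam at B must follow the support down by 0.006 m: δ_0 − R_B·δ_{BB} = 0.006, so R_B = (1.2926 − 0.006)/0.034992 = 36.77 kN.
Moment equilibrium about A: M_A = Σ(load moments about A) − R_B·L = 630.7 − 36.77×10.8 = 233.6 kN·m.

M_A = 233.6 kN·m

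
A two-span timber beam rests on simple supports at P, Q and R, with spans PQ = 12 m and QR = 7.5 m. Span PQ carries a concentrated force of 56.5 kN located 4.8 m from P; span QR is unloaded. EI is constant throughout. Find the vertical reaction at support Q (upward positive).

R_Q = 37.79 kN

Insert a hinge at Q; M_Q is the redundant, and each span becomes simply supported.
End slopes at the hinge Q, treating each span as simply supported:
  span PQ: point load 56.5 at a = 4.8: Pab(L + a)/(6LEI) = 455.6/EI
  relative rotation θ_0 = (455.6 + 0)/EI = 455.6/EI
A unit hogging moment at Q produces rotation L₁/(3EI) + L₂/(3EI) = 6.5/EI.
Compatibility: M_Q·(L₁+L₂)/(3EI) = θ_0, giving M_Q = 70.09 kN·m (hogging).
Span PQ, ΣM about P with M_Q applied at Q: R_Q^{PQ}·12 = 271.2 + 70.09, so R_Q^{PQ} = 28.44 kN and R_P = 56.5 − 28.44 = 28.06 kN.
Span QR, ΣM about R: R_Q^{QR}·7.5 = 0 + 70.09, so R_Q^{QR} = 9.346 kN and R_R = 0 − 9.346 = -9.346 kN.
R_Q = 28.44 + 9.346 = 37.79 kN.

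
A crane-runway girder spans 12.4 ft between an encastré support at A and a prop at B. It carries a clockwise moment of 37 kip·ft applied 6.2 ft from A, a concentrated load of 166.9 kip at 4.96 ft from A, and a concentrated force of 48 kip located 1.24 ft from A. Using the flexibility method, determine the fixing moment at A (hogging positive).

M_A = 443.6 kip·ft

Release the roller at B. Primary structure: cantilever fixed at A.
Deflection at B on the released cantilever, summing each load's contribution:
  clockwise couple 37 at a = 6.2: M₀a(2L − a)/(2EI) = 2133/EI
  point load 166.9 at a = 4.96: Pa²(3L − a)/(6EI) = 22063/EI
  point load 48 at a = 1.24: Pa²(3L − a)/(6EI) = 442.3/EI
  δ_0 = 24639/EI
Flexibility coefficient — unit upward force at B: δ_{BB} = L³/(3EI) = 635.5/EI.
The prop prevents deflection at B: R_B = δ_0/δ_{BB} = 24639/635.5 = 38.77 kip.
Moment equilibrium about A: M_A = Σ(load moments about A) − R_B·L = 924.3 − 38.77×12.4 = 443.6 kip·ft.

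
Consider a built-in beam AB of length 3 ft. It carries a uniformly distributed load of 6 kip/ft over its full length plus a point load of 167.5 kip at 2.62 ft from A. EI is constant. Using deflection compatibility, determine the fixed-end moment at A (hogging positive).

M_A = 11.54 kip·ft

Release both end moments; the primary structure is a simply-supported span AB with redundants M_A and M_B.
End rotations of the released simple span under the applied load (×1/EI):
  at A: UDL 6: wL³/(24EI) = 6.75/EI
  at B: UDL 6: wL³/(24EI) = 6.75/EI
  at A: point load 167.5 at a = 2.62: Pab(L + b)/(6LEI) = 31.31/EI
  at B: point load 167.5 at a = 2.62: Pab(L + a)/(6LEI) = 52.07/EI
  θ_A0 = 38.06/EI,  θ_B0 = 58.82/EI
Flexibility coefficients: a unit moment at one end gives L/(3EI) there and L/(6EI) at the far end, so f₁₁ = f₂₂ = 1/EI and f₁₂ = f₂₁ = 0.5/EI.
Compatibility — zero rotation at each built-in end:
  1 M_A + 0.5 M_B = 38.06
  0.5 M_A + 1 M_B = 58.82
Solving the pair gives M_A = 11.54 kip·ft and M_B = 53.05 kip·ft (hogging).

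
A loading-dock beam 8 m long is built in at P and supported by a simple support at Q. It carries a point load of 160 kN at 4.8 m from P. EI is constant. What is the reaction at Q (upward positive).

R_Q = 69.12 kN

Choose R_Q as the redundant. The primary structure is the cantilever fixed at P.
Primary-structure tip deflection at Q by superposition:
  point load 160 at a = 4.8: Pa²(3L − a)/(6EI) = 11796/EI
Flexibility coefficient — unit upward force at Q: δ_{QQ} = L³/(3EI) = 170.7/EI.
Compatibility at Q: δ_0 − R_Q·δ_{QQ} = 0, so R_Q = 11796/170.7 = 69.12 kN.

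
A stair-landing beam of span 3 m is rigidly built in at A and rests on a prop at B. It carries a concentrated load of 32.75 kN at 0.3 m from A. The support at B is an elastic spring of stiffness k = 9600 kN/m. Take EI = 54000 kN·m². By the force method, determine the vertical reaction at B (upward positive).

Remove the prop at B; the released (primary) structure is a cantilever built in at A.
Free-end deflection of the primary structure under the applied loading (downward +):
  point load 32.75 at a = 0.3: Pa²(3L − a)/(6EI) = 4.274/EI
Tip deflection under a unit load at B: L³/(3EI) = 9/EI.
With EI = 54000 kN·m²: δ_0 = 0.000079 m and δ_{BB} = 0.000167 m/kN.
Compatibility — the spring shortens by R_B/k under the reaction it provides: δ_0 − R_B·δ_{BB} = R_B/k. With 1/k = 0.000104 m/kN, R_B = δ_0 / (δ_{BB} + 1/k) = 0.000079 / (0.000167 + 0.000104) = 0.2922 kN.

R_B = 0.2922 kN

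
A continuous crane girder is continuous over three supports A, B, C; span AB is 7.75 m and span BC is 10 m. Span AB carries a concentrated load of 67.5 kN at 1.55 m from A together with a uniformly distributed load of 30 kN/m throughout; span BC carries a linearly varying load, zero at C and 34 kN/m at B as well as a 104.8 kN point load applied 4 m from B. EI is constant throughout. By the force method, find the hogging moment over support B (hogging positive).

M_B = 361.3 kN·m

Release continuity at B by inserting a hinge; the redundant is the internal moment M_B. The primary structure is two simply-supported spans AB and BC.
Rotations at B on the released spans (each span's end-slope, ×1/EI):
  span AB: point load 67.5 at a = 1.55: Pab(L + a)/(6LEI) = 129.7/EI
  span AB: UDL 30: wL³/(24EI) = 581.9/EI
  span BC: triangular load, peak 34: w₀L³/(45EI) = 755.6/EI
  span BC: point load 104.8 at a = 4: Pab(L + b)/(6LEI) = 670.7/EI
  relative rotation θ_0 = (711.6 + 1426)/EI = 2138/EI
A unit hogging moment at B produces rotation L₁/(3EI) + L₂/(3EI) = 5.917/EI.
Slope continuity at B: θ_0 = M_B·5.917/EI, so M_B = 2138/5.917 = 361.3 kN·m (hogging).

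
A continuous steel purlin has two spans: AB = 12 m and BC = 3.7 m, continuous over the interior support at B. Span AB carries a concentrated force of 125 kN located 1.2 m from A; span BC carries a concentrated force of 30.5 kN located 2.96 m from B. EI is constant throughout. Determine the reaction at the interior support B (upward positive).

Release continuity at B by inserting a hinge; the redundant is the internal moment M_B. The primary structure is two simply-supported spans AB and BC.
Rotations at B on the released spans (each span's end-slope, ×1/EI):
  span AB: point load 125 at a = 1.2: Pab(L + a)/(6LEI) = 297/EI
  span BC: point load 30.5 at a = 2.96: Pab(L + b)/(6LEI) = 13.36/EI
  relative rotation θ_0 = (297 + 13.36)/EI = 310.4/EI
A unit hogging moment at B produces rotation L₁/(3EI) + L₂/(3EI) = 5.233/EI.
Compatibility: M_B·(L₁+L₂)/(3EI) = θ_0, giving M_B = 59.3 kN·m (hogging).
Span AB, ΣM about A with M_B applied at B: R_B^{AB}·12 = 150 + 59.3, so R_B^{AB} = 17.44 kN and R_A = 125 − 17.44 = 107.6 kN.
Span BC, ΣM about C: R_B^{BC}·3.7 = 22.57 + 59.3, so R_B^{BC} = 22.13 kN and R_C = 30.5 − 22.13 = 8.372 kN.
R_B = 17.44 + 22.13 = 39.57 kN.

R_B = 39.57 kN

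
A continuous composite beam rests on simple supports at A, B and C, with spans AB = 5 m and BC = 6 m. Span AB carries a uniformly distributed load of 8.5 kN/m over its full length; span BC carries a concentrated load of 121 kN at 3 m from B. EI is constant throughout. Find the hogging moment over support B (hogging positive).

M_B = 86.32 kN·m

Take M_B as the redundant. Released structure: two simple spans AB and BC with a hinge at B.
End slopes at the hinge B, treating each span as simply supported:
  span AB: UDL 8.5: wL³/(24EI) = 44.27/EI
  span BC: point load 121 at a = 3: Pab(L + b)/(6LEI) = 272.2/EI
  relative rotation θ_0 = (44.27 + 272.2)/EI = 316.5/EI
A unit hogging moment at B produces rotation L₁/(3EI) + L₂/(3EI) = 3.667/EI.
Slope continuity at B: θ_0 = M_B·3.667/EI, so M_B = 316.5/3.667 = 86.32 kN·m (hogging).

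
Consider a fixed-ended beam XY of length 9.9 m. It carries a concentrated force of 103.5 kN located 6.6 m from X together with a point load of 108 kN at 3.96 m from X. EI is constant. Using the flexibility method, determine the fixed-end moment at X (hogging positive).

Release both end moments; the primary structure is a simply-supported span XY with redundants M_X and M_Y.
Simple-span end rotations at X and Y under the given loads:
  at X: point load 103.5 at a = 6.6: Pab(L + b)/(6LEI) = 500.9/EI
  at Y: point load 103.5 at a = 6.6: Pab(L + a)/(6LEI) = 626.2/EI
  at X: point load 108 at a = 3.96: Pab(L + b)/(6LEI) = 677.4/EI
  at Y: point load 108 at a = 3.96: Pab(L + a)/(6LEI) = 592.8/EI
  θ_X0 = 1178/EI,  θ_Y0 = 1219/EI
Flexibility coefficients: a unit moment at one end gives L/(3EI) there and L/(6EI) at the far end, so f₁₁ = f₂₂ = 3.3/EI and f₁₂ = f₂₁ = 1.65/EI.
Compatibility — zero rotation at each built-in end:
  3.3 M_X + 1.65 M_Y = 1178
  1.65 M_X + 3.3 M_Y = 1219
Solving the pair gives M_X = 229.9 kN·m and M_Y = 254.4 kN·m (hogging).

M_X = 229.9 kN·m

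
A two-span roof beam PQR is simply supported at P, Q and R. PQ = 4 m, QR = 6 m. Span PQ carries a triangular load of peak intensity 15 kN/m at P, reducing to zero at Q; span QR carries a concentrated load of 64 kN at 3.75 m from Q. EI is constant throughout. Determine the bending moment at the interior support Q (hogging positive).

M_Q = 42.73 kN·m

Release continuity at Q by inserting a hinge; the redundant is the internal moment M_Q. The primary structure is two simply-supported spans PQ and QR.
End slopes at the hinge Q, treating each span as simply supported:
  span PQ: triangular load, peak 15: 7w₀L³/(360EI) = 18.67/EI
  span QR: point load 64 at a = 3.75: Pab(L + b)/(6LEI) = 123.8/EI
  relative rotation θ_0 = (18.67 + 123.8)/EI = 142.4/EI
A unit hogging moment at Q produces rotation L₁/(3EI) + L₂/(3EI) = 3.333/EI.
Slope continuity at Q: θ_0 = M_Q·3.333/EI, so M_Q = 142.4/3.333 = 42.73 kN·m (hogging).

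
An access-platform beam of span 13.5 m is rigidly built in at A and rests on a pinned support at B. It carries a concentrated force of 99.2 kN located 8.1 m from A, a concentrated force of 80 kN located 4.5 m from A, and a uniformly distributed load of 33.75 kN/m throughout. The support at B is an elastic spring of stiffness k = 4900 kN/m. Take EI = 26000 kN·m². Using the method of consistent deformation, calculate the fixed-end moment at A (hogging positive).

Release the roller at B. Primary structure: cantilever fixed at A.
Deflection at B on the released cantilever, summing each load's contribution:
  point load 99.2 at a = 8.1: Pa²(3L − a)/(6EI) = 35146/EI
  point load 80 at a = 4.5: Pa²(3L − a)/(6EI) = 9720/EI
  UDL 33.75: wL⁴/(8EI) = 140126/EI
  δ_0 = 184992/EI
Flexibility coefficient — unit upward force at B: δ_{BB} = L³/(3EI) = 820.1/EI.
With EI = 26000 kN·m²: δ_0 = 7.1151 m and δ_{BB} = 0.031543 m/kN.
Compatibility — the spring shortens by R_B/k under the reaction it provides: δ_0 − R_B·δ_{BB} = R_B/k. With 1/k = 0.000204 m/kN, R_B = δ_0 / (δ_{BB} + 1/k) = 7.1151 / (0.031543 + 0.000204) = 224.1 kN.
Moment equilibrium about A: M_A = Σ(load moments about A) − R_B·L = 4239 − 224.1×13.5 = 1213 kN·m.

M_A = 1213 kN·m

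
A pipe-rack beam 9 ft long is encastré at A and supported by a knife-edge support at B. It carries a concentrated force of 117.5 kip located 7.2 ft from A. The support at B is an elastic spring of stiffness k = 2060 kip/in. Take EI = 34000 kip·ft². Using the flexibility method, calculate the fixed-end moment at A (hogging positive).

Choose R_B as the redundant. The primary structure is the cantilever fixed at A.
Primary-structure tip deflection at B by superposition:
  point load 117.5 at a = 7.2: Pa²(3L − a)/(6EI) = 20101/EI
Tip deflection under a unit load at B: L³/(3EI) = 243/EI.
With EI = 34000 kip·ft²: δ_0 = 0.5912 ft and δ_{BB} = 0.007147 ft/kip.
Compatibility — the spring shortens by R_B/k under the reaction it provides: δ_0 − R_B·δ_{BB} = R_B/k. With 1/k = 1/(2060×12) ft/kip = 0.00004 ft/kip, R_B = δ_0 / (δ_{BB} + 1/k) = 0.5912 / (0.007147 + 0.00004) = 82.25 kip.
Moment equilibrium about A: M_A = Σ(load moments about A) − R_B·L = 846 − 82.25×9 = 105.7 kip·ft.

M_A = 105.7 kip·ft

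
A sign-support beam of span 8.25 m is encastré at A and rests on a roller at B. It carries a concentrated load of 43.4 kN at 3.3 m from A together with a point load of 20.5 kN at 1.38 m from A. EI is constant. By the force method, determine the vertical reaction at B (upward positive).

R_B = 9.84 kN

Take the reaction at B as the redundant and release it; the primary structure is a cantilever fixed at A.
Free-end deflection of the primary structure under the applied loading (downward +):
  point load 43.4 at a = 3.3: Pa²(3L − a)/(6EI) = 1690/EI
  point load 20.5 at a = 1.38: Pa²(3L − a)/(6EI) = 152.1/EI
  δ_0 = 1842/EI
Tip deflection under a unit load at B: L³/(3EI) = 187.2/EI.
Compatibility at B: δ_0 − R_B·δ_{BB} = 0, so R_B = 1842/187.2 = 9.84 kN.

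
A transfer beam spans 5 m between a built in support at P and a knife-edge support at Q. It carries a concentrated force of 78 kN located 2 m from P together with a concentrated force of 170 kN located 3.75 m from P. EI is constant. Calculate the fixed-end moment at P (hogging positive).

Remove the prop at Q; the released (primary) structure is a cantilever built in at P.
Downward deflection at the released point Q due to the loads:
  point load 78 at a = 2: Pa²(3L − a)/(6EI) = 676/EI
  point load 170 at a = 3.75: Pa²(3L − a)/(6EI) = 4482/EI
  δ_0 = 5158/EI
Flexibility coefficient — unit upward force at Q: δ_{QQ} = L³/(3EI) = 41.67/EI.
Compatibility at Q: δ_0 − R_Q·δ_{QQ} = 0, so R_Q = 5158/41.67 = 123.8 kN.
Moment equilibrium about P: M_P = Σ(load moments about P) − R_Q·L = 793.5 − 123.8×5 = 174.5 kN·m.

M_P = 174.5 kN·m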